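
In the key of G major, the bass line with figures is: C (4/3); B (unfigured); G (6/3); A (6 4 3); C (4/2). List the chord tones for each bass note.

C (6/4/3): C, E, F#, A.
B (5/3): B, D, F#.
G (6/3): G, B, E.
A (6/4/3): A, C, D, F#.
C (6/4/2): C, D, F#, A.

C, E, F#, A | B, D, F# | G, B, E | A, C, D, F# | C, D, F#, A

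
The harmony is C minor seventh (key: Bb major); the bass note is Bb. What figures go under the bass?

4/2

Bb is the seventh of C minor seventh, so the chord is in third inversion.
A seventh chord in third inversion is figured 6/4/2, conventionally abbreviated 4/2.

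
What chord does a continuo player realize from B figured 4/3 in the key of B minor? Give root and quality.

The figures 4/3 indicate a seventh chord in second inversion.
In second inversion the root lies a fourth above the bass: a fourth above B in B minor is E.
The chord tones are B, D, E, G, giving E minor seventh.

E minor seventh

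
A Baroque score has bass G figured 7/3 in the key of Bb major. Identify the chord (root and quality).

G minor seventh

The figures 7/3 indicate a seventh chord in root position.
In root position the bass is the root, so the root is G.
The chord tones are G, Bb, D, F, giving G minor seventh.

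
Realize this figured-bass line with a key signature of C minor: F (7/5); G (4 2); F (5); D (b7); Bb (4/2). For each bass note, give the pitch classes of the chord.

F, Ab, C, Eb | G, Ab, C, Eb | F, Ab, C | D, F, Ab, Cb | Bb, C, Eb, G

F (7/5/3): F, Ab, C, Eb.
G (6/4/2): G, Ab, C, Eb.
F (5/3): F, Ab, C.
D (b7/5/3): D, F, Ab, Cb.
Bb (6/4/2): Bb, C, Eb, G.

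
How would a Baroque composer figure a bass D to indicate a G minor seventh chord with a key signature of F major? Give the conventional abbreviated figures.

4/3

D is the fifth of G minor seventh, so the chord is in second inversion.
A seventh chord in second inversion is figured 6/4/3, conventionally abbreviated 4/3.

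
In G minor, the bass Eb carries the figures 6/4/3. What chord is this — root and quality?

The figures 6/4/3 indicate a seventh chord in second inversion.
In second inversion the root lies a fourth above the bass: a fourth above Eb in G minor is A.
The chord tones are Eb, G, A, C, giving A half-diminished seventh.

A half-diminished seventh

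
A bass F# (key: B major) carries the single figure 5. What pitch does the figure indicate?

Counting 4 letter steps above F# lands on C; in B major, that letter is C#.

C#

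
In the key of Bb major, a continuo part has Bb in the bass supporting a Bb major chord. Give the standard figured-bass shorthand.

no figures

Bb is the root of Bb major, so the chord is in root position.
A triad in root position is figured 5/3, conventionally abbreviated (no figures — root-position triad).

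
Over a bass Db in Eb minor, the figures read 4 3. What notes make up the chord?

The written figures 4 3 are shorthand for 6/4/3: the 6 is implied.
A third above Db in this key is F.
A fourth above Db in this key is Gb.
A sixth above Db in this key is Bb.
Together with the bass Db, this spells Gb major seventh in second inversion.

Db, F, Gb, Bb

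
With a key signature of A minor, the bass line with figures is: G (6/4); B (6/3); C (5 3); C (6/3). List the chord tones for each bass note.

G (6/4): G, C, E.
B (6/3): B, D, G.
C (5/3): C, E, G.
C (6/3): C, E, A.

G, C, E | B, D, G | C, E, G | C, E, A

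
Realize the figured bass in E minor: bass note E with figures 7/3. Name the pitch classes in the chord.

The written figures 7/3 are shorthand for 7/5/3: the 5 is implied.
A third above E in this key is G.
A fifth above E in this key is B.
A seventh above E in this key is D.
Together with the bass E, this spells E minor seventh in root position.

E, G, B, D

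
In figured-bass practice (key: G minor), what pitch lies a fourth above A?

D

Counting 3 letter steps above A lands on D; in G minor, that letter is D.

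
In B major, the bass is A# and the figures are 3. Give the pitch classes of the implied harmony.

The written figures 3 are shorthand for 5/3: the 5 is implied.
A third above A# in this key is C#.
A fifth above A# in this key is E.
Together with the bass A#, this spells A# diminished in root position.

A#, C#, E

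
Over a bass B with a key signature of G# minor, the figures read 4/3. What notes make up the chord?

The written figures 4/3 are shorthand for 6/4/3: the 6 is implied.
A third above B in this key is D#.
A fourth above B in this key is E.
A sixth above B in this key is G#.
Together with the bass B, this spells E major seventh in second inversion.

B, D#, E, G#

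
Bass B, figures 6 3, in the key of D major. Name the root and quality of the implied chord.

G major

The figures 6 3 indicate a triad in first inversion.
In first inversion the root lies a sixth above the bass: a sixth above B in D major is G.
The chord tones are B, D, G, giving G major.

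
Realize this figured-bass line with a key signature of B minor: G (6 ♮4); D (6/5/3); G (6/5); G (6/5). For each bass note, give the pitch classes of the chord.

G (6/♮4): G, C, E.
D (6/5/3): D, F#, A, B.
G (6/5/3): G, B, D, E.
G (6/5/3): G, B, D, E.

G, C, E | D, F#, A, B | G, B, D, E | G, B, D, E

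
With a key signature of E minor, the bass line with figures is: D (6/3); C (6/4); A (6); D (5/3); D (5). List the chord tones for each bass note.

D, F#, B | C, F#, A | A, C, F# | D, F#, A | D, F#, A

D (6/3): D, F#, B.
C (6/4): C, F#, A.
A (6/3): A, C, F#.
D (5/3): D, F#, A.
D (5/3): D, F#, A.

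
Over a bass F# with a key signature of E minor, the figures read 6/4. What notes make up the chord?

A fourth above F# in this key is B.
A sixth above F# in this key is D.
Together with the bass F#, this spells B minor in second inversion.

F#, B, D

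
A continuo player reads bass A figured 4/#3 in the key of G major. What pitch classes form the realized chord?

The written figures 4/#3 are shorthand for 6/4/3: the 6 is implied.
A third above A in this key is C, raised to C# by the sharp.
A fourth above A in this key is D.
A sixth above A in this key is F#.
Together with the bass A, this spells D major seventh in second inversion.

A, C#, D, F#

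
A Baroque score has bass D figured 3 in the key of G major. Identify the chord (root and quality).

D major

The figures 3 indicate a triad in root position.
In root position the bass is the root, so the root is D.
The chord tones are D, F#, A, giving D major.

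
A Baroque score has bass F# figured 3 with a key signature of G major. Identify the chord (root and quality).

The figures 3 indicate a triad in root position.
In root position the bass is the root, so the root is F#.
The chord tones are F#, A, C, giving F# diminished.

F# diminished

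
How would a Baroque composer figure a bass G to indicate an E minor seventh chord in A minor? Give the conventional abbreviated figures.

G is the third of E minor seventh, so the chord is in first inversion.
A seventh chord in first inversion is figured 6/5/3, conventionally abbreviated 6/5.

6/5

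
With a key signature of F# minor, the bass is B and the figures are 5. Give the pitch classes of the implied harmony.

The written figures 5 are shorthand for 5/3: the 3 is implied.
A third above B in this key is D.
A fifth above B in this key is F#.
Together with the bass B, this spells B minor in root position.

B, D, F#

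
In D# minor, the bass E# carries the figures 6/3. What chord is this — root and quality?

The figures 6/3 indicate a triad in first inversion.
In first inversion the root lies a sixth above the bass: a sixth above E# in D# minor is C#.
The chord tones are E#, G#, C#, giving C# major.

C# major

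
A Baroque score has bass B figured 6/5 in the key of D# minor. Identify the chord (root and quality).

G# minor seventh

The figures 6/5 indicate a seventh chord in first inversion.
In first inversion the root lies a sixth above the bass: a sixth above B in D# minor is G#.
The chord tones are B, D#, F#, G#, giving G# minor seventh.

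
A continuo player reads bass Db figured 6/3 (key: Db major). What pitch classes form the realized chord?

Db, F, Bb

A third above Db in this key is F.
A sixth above Db in this key is Bb.
Together with the bass Db, this spells Bb minor in first inversion.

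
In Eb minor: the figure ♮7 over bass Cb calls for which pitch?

Counting 6 letter steps above Cb lands on B; in Eb minor, that letter is Bb.
The ♮7 figure makes it natural, giving B.

B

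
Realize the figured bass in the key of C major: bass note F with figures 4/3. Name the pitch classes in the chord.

The written figures 4/3 are shorthand for 6/4/3: the 6 is implied.
A third above F in this key is A.
A fourth above F in this key is B.
A sixth above F in this key is D.
Together with the bass F, this spells B half-diminished seventh in second inversion.

F, A, B, D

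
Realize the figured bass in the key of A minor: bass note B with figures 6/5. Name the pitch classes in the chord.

B, D, F, G

The written figures 6/5 are shorthand for 6/5/3: the 3 is implied.
A third above B in this key is D.
A fifth above B in this key is F.
A sixth above B in this key is G.
Together with the bass B, this spells G dominant seventh in first inversion.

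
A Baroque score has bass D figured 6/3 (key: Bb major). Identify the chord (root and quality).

Bb major

The figures 6/3 indicate a triad in first inversion.
In first inversion the root lies a sixth above the bass: a sixth above D in Bb major is Bb.
The chord tones are D, F, Bb, giving Bb major.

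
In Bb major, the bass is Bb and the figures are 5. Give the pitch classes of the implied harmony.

The written figures 5 are shorthand for 5/3: the 3 is implied.
A third above Bb in this key is D.
A fifth above Bb in this key is F.
Together with the bass Bb, this spells Bb major in root position.

Bb, D, F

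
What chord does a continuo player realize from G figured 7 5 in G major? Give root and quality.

The figures 7 5 indicate a seventh chord in root position.
In root position the bass is the root, so the root is G.
The chord tones are G, B, D, F#, giving G major seventh.

G major seventh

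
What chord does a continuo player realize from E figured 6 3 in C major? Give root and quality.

C major

The figures 6 3 indicate a triad in first inversion.
In first inversion the root lies a sixth above the bass: a sixth above E in C major is C.
The chord tones are E, G, C, giving C major.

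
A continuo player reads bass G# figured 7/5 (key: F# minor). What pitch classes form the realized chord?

The written figures 7/5 are shorthand for 7/5/3: the 3 is implied.
A third above G# in this key is B.
A fifth above G# in this key is D.
A seventh above G# in this key is F#.
Together with the bass G#, this spells G# half-diminished seventh in root position.

G#, B, D, F#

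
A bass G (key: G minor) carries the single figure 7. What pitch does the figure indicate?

Counting 6 letter steps above G lands on F; in G minor, that letter is F.

F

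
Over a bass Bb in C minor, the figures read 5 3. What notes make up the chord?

Bb, D, F

A third above Bb in this key is D.
A fifth above Bb in this key is F.
Together with the bass Bb, this spells Bb major in root position.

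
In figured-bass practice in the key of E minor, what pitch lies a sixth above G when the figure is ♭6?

Counting 5 letter steps above G lands on E; in E minor, that letter is E.
The b6 figure lowers it a semitone, giving Eb.

Eb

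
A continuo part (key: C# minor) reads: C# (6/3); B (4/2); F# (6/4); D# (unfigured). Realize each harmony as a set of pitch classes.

C# (6/3): C#, E, A.
B (6/4/2): B, C#, E, G#.
F# (6/4): F#, B, D#.
D# (5/3): D#, F#, A.

C#, E, A | B, C#, E, G# | F#, B, D# | D#, F#, A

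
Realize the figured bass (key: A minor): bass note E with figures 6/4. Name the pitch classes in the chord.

E, A, C

A fourth above E in this key is A.
A sixth above E in this key is C.
Together with the bass E, this spells A minor in second inversion.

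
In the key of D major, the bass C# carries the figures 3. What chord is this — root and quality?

C# diminished

The figures 3 indicate a triad in root position.
In root position the bass is the root, so the root is C#.
The chord tones are C#, E, G, giving C# diminished.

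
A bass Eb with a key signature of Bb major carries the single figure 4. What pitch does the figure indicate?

A

Counting 3 letter steps above Eb lands on A; in Bb major, that letter is A.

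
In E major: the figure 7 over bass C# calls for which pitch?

B

Counting 6 letter steps above C# lands on B; in E major, that letter is B.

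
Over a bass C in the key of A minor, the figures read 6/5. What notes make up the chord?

C, E, G, A

The written figures 6/5 are shorthand for 6/5/3: the 3 is implied.
A third above C in this key is E.
A fifth above C in this key is G.
A sixth above C in this key is A.
Together with the bass C, this spells A minor seventh in first inversion.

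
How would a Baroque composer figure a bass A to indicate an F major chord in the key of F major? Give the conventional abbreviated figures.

A is the third of F major, so the chord is in first inversion.
A triad in first inversion is figured 6/3, conventionally abbreviated 6.

6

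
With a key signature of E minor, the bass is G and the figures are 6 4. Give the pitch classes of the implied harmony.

G, C, E

A fourth above G in this key is C.
A sixth above G in this key is E.
Together with the bass G, this spells C major in second inversion.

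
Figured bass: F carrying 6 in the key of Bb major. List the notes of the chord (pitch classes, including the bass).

F, A, D

The written figures 6 are shorthand for 6/3: the 3 is implied.
A third above F in this key is A.
A sixth above F in this key is D.
Together with the bass F, this spells D minor in first inversion.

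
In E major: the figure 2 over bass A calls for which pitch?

Counting 1 letter step above A lands on B; in E major, that letter is B.

B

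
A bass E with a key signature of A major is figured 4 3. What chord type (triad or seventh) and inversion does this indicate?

seventh chord, second inversion

4 3 is shorthand for 6/4/3.
Intervals of 6/4/3 above the bass form a seventh chord; the bass is the fifth, so this is second inversion.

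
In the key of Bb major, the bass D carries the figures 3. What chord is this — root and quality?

D minor

The figures 3 indicate a triad in root position.
In root position the bass is the root, so the root is D.
The chord tones are D, F, A, giving D minor.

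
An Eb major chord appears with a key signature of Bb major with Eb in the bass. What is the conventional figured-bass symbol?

Eb is the root of Eb major, so the chord is in root position.
A triad in root position is figured 5/3, conventionally abbreviated (no figures — root-position triad).

no figures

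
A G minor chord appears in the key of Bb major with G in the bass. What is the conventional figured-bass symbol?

G is the root of G minor, so the chord is in root position.
A triad in root position is figured 5/3, conventionally abbreviated (no figures — root-position triad).

no figures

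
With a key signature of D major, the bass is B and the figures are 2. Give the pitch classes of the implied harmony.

B, C#, E, G

The written figures 2 are shorthand for 6/4/2: the 6/4 are implied.
A second above B in this key is C#.
A fourth above B in this key is E.
A sixth above B in this key is G.
Together with the bass B, this spells C# half-diminished seventh in third inversion.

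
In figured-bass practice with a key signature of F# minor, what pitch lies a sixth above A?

F#

Counting 5 letter steps above A lands on F; in F# minor, that letter is F#.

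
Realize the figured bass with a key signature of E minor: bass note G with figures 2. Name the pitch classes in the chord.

The written figures 2 are shorthand for 6/4/2: the 6/4 are implied.
A second above G in this key is A.
A fourth above G in this key is C.
A sixth above G in this key is E.
Together with the bass G, this spells A minor seventh in third inversion.

G, A, C, E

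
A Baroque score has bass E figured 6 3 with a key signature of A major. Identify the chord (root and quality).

C# minor

The figures 6 3 indicate a triad in first inversion.
In first inversion the root lies a sixth above the bass: a sixth above E in A major is C#.
The chord tones are E, G#, C#, giving C# minor.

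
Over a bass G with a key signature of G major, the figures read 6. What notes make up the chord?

G, B, E

The written figures 6 are shorthand for 6/3: the 3 is implied.
A third above G in this key is B.
A sixth above G in this key is E.
Together with the bass G, this spells E minor in first inversion.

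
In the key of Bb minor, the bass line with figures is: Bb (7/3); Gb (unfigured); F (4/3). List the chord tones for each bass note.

Bb (7/5/3): Bb, Db, F, Ab.
Gb (5/3): Gb, Bb, Db.
F (6/4/3): F, Ab, Bb, Db.

Bb, Db, F, Ab | Gb, Bb, Db | F, Ab, Bb, Db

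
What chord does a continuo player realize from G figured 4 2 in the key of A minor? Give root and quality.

The figures 4 2 indicate a seventh chord in third inversion.
In third inversion the root lies a second above the bass: a second above G in A minor is A.
The chord tones are G, A, C, E, giving A minor seventh.

A minor seventh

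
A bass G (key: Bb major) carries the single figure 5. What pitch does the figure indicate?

D

Counting 4 letter steps above G lands on D; in Bb major, that letter is D.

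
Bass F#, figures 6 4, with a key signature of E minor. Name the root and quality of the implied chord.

B minor

The figures 6 4 indicate a triad in second inversion.
In second inversion the root lies a fourth above the bass: a fourth above F# in E minor is B.
The chord tones are F#, B, D, giving B minor.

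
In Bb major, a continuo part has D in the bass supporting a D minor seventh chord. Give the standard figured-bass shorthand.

7

D is the root of D minor seventh, so the chord is in root position.
A seventh chord in root position is figured 7/5/3, conventionally abbreviated 7.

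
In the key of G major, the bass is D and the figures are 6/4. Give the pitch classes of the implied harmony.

D, G, B

A fourth above D in this key is G.
A sixth above D in this key is B.
Together with the bass D, this spells G major in second inversion.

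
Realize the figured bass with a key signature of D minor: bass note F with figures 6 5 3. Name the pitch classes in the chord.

A third above F in this key is A.
A fifth above F in this key is C.
A sixth above F in this key is D.
Together with the bass F, this spells D minor seventh in first inversion.

F, A, C, D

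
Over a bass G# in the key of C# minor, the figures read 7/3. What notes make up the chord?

The written figures 7/3 are shorthand for 7/5/3: the 5 is implied.
A third above G# in this key is B.
A fifth above G# in this key is D#.
A seventh above G# in this key is F#.
Together with the bass G#, this spells G# minor seventh in root position.

G#, B, D#, F#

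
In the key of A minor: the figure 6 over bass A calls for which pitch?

F

Counting 5 letter steps above A lands on F; in A minor, that letter is F.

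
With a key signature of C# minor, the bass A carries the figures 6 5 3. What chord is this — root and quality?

The figures 6 5 3 indicate a seventh chord in first inversion.
In first inversion the root lies a sixth above the bass: a sixth above A in C# minor is F#.
The chord tones are A, C#, E, F#, giving F# minor seventh.

F# minor seventh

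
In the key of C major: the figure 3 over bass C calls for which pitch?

Counting 2 letter steps above C lands on E; in C major, that letter is E.

E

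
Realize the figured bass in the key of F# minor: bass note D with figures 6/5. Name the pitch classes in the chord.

D, F#, A, B

The written figures 6/5 are shorthand for 6/5/3: the 3 is implied.
A third above D in this key is F#.
A fifth above D in this key is A.
A sixth above D in this key is B.
Together with the bass D, this spells B minor seventh in first inversion.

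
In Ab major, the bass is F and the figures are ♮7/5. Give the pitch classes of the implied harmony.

The written figures ♮7/5 are shorthand for 7/5/3: the 3 is implied.
A third above F in this key is Ab.
A fifth above F in this key is C.
A seventh above F in this key is Eb, made natural (E) by the ♮ figure.
Together with the bass F, this spells F minor-major seventh in root position.

F, Ab, C, E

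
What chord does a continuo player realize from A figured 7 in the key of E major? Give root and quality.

The figures 7 indicate a seventh chord in root position.
In root position the bass is the root, so the root is A.
The chord tones are A, C#, E, G#, giving A major seventh.

A major seventh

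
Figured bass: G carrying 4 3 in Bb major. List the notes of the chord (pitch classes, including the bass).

G, Bb, C, Eb

The written figures 4 3 are shorthand for 6/4/3: the 6 is implied.
A third above G in this key is Bb.
A fourth above G in this key is C.
A sixth above G in this key is Eb.
Together with the bass G, this spells C minor seventh in second inversion.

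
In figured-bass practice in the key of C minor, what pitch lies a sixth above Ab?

F

Counting 5 letter steps above Ab lands on F; in C minor, that letter is F.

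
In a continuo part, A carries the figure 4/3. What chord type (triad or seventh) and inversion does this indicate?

4/3 is shorthand for 6/4/3.
Intervals of 6/4/3 above the bass form a seventh chord; the bass is the fifth, so this is second inversion.

seventh chord, second inversion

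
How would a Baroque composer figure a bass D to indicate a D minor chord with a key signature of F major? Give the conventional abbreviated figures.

no figures

D is the root of D minor, so the chord is in root position.
A triad in root position is figured 5/3, conventionally abbreviated (no figures — root-position triad).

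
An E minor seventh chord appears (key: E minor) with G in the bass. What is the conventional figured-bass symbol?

6/5

G is the third of E minor seventh, so the chord is in first inversion.
A seventh chord in first inversion is figured 6/5/3, conventionally abbreviated 6/5.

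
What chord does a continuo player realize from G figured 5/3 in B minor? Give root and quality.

G major

The figures 5/3 indicate a triad in root position.
In root position the bass is the root, so the root is G.
The chord tones are G, B, D, giving G major.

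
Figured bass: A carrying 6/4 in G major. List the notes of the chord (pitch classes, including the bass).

A, D, F#

A fourth above A in this key is D.
A sixth above A in this key is F#.
Together with the bass A, this spells D major in second inversion.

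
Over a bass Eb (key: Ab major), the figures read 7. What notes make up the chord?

Eb, G, Bb, Db

The written figures 7 are shorthand for 7/5/3: the 5/3 are implied.
A third above Eb in this key is G.
A fifth above Eb in this key is Bb.
A seventh above Eb in this key is Db.
Together with the bass Eb, this spells Eb dominant seventh in root position.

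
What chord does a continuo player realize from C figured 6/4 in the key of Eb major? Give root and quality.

F minor

The figures 6/4 indicate a triad in second inversion.
In second inversion the root lies a fourth above the bass: a fourth above C in Eb major is F.
The chord tones are C, F, Ab, giving F minor.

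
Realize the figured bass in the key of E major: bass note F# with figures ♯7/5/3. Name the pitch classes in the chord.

A third above F# in this key is A.
A fifth above F# in this key is C#.
A seventh above F# in this key is E, raised to E# by the sharp.
Together with the bass F#, this spells F# minor-major seventh in root position.

F#, A, C#, E#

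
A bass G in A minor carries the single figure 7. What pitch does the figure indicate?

Counting 6 letter steps above G lands on F; in A minor, that letter is F.

F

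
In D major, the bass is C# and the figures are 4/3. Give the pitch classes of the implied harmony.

C#, E, F#, A

The written figures 4/3 are shorthand for 6/4/3: the 6 is implied.
A third above C# in this key is E.
A fourth above C# in this key is F#.
A sixth above C# in this key is A.
Together with the bass C#, this spells F# minor seventh in second inversion.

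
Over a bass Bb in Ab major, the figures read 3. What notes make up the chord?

The written figures 3 are shorthand for 5/3: the 5 is implied.
A third above Bb in this key is Db.
A fifth above Bb in this key is F.
Together with the bass Bb, this spells Bb minor in root position.

Bb, Db, F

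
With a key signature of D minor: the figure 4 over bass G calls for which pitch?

Counting 3 letter steps above G lands on C; in D minor, that letter is C.

C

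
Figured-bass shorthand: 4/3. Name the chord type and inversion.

4/3 is shorthand for 6/4/3.
Intervals of 6/4/3 above the bass form a seventh chord; the bass is the fifth, so this is second inversion.

seventh chord, second inversion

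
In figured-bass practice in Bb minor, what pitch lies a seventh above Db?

Counting 6 letter steps above Db lands on C; in Bb minor, that letter is C.

C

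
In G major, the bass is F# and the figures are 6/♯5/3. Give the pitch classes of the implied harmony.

F#, A, C#, D

A third above F# in this key is A.
A fifth above F# in this key is C, raised to C# by the sharp.
A sixth above F# in this key is D.
Together with the bass F#, this spells D major seventh in first inversion.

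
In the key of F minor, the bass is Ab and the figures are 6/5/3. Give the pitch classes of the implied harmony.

Ab, C, Eb, F

A third above Ab in this key is C.
A fifth above Ab in this key is Eb.
A sixth above Ab in this key is F.
Together with the bass Ab, this spells F minor seventh in first inversion.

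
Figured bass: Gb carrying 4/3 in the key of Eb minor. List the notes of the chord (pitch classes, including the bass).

The written figures 4/3 are shorthand for 6/4/3: the 6 is implied.
A third above Gb in this key is Bb.
A fourth above Gb in this key is Cb.
A sixth above Gb in this key is Eb.
Together with the bass Gb, this spells Cb major seventh in second inversion.

Gb, Bb, Cb, Eb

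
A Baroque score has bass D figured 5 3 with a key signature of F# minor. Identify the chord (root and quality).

D major

The figures 5 3 indicate a triad in root position.
In root position the bass is the root, so the root is D.
The chord tones are D, F#, A, giving D major.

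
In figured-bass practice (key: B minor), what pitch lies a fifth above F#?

Counting 4 letter steps above F# lands on C; in B minor, that letter is C#.

C#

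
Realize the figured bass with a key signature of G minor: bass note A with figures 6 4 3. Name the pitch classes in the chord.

A third above A in this key is C.
A fourth above A in this key is D.
A sixth above A in this key is F.
Together with the bass A, this spells D minor seventh in second inversion.

A, C, D, F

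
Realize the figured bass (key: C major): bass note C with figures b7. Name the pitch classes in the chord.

C, E, G, Bb

The written figures b7 are shorthand for 7/5/3: the 5/3 are implied.
A third above C in this key is E.
A fifth above C in this key is G.
A seventh above C in this key is B, lowered to Bb by the flat.
Together with the bass C, this spells C dominant seventh in root position.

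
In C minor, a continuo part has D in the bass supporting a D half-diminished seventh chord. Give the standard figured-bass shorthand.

D is the root of D half-diminished seventh, so the chord is in root position.
A seventh chord in root position is figured 7/5/3, conventionally abbreviated 7.

7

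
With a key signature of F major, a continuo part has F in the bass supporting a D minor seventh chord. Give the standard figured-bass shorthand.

6/5

F is the third of D minor seventh, so the chord is in first inversion.
A seventh chord in first inversion is figured 6/5/3, conventionally abbreviated 6/5.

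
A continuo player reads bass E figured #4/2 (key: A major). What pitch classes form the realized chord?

The written figures #4/2 are shorthand for 6/4/2: the 6 is implied.
A second above E in this key is F#.
A fourth above E in this key is A, raised to A# by the sharp.
A sixth above E in this key is C#.
Together with the bass E, this spells F# dominant seventh in third inversion.

E, F#, A#, C#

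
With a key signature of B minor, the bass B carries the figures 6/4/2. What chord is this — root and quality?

The figures 6/4/2 indicate a seventh chord in third inversion.
In third inversion the root lies a second above the bass: a second above B in B minor is C#.
The chord tones are B, C#, E, G, giving C# half-diminished seventh.

C# half-diminished seventh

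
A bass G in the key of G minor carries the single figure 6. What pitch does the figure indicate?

Counting 5 letter steps above G lands on E; in G minor, that letter is Eb.

Eb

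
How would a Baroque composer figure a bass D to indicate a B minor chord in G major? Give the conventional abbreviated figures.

6

D is the third of B minor, so the chord is in first inversion.
A triad in first inversion is figured 6/3, conventionally abbreviated 6.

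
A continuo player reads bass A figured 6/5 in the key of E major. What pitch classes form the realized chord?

A, C#, E, F#

The written figures 6/5 are shorthand for 6/5/3: the 3 is implied.
A third above A in this key is C#.
A fifth above A in this key is E.
A sixth above A in this key is F#.
Together with the bass A, this spells F# minor seventh in first inversion.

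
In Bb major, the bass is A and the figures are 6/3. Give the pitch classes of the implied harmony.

A third above A in this key is C.
A sixth above A in this key is F.
Together with the bass A, this spells F major in first inversion.

A, C, F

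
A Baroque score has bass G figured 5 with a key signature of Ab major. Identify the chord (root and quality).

G diminished

The figures 5 indicate a triad in root position.
In root position the bass is the root, so the root is G.
The chord tones are G, Bb, Db, giving G diminished.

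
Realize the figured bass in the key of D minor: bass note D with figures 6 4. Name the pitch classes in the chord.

D, G, Bb

A fourth above D in this key is G.
A sixth above D in this key is Bb.
Together with the bass D, this spells G minor in second inversion.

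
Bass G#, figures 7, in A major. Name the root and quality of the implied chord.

The figures 7 indicate a seventh chord in root position.
In root position the bass is the root, so the root is G#.
The chord tones are G#, B, D, F#, giving G# half-diminished seventh.

G# half-diminished seventh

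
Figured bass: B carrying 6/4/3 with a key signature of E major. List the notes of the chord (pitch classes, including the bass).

A third above B in this key is D#.
A fourth above B in this key is E.
A sixth above B in this key is G#.
Together with the bass B, this spells E major seventh in second inversion.

B, D#, E, G#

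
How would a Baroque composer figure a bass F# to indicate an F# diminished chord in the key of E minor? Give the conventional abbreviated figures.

no figures

F# is the root of F# diminished, so the chord is in root position.
A triad in root position is figured 5/3, conventionally abbreviated (no figures — root-position triad).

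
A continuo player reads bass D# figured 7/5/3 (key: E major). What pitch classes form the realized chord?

D#, F#, A, C#

A third above D# in this key is F#.
A fifth above D# in this key is A.
A seventh above D# in this key is C#.
Together with the bass D#, this spells D# half-diminished seventh in root position.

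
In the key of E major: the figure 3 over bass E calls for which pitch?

Counting 2 letter steps above E lands on G; in E major, that letter is G#.

G#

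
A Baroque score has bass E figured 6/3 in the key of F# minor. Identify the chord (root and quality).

C# minor

The figures 6/3 indicate a triad in first inversion.
In first inversion the root lies a sixth above the bass: a sixth above E in F# minor is C#.
The chord tones are E, G#, C#, giving C# minor.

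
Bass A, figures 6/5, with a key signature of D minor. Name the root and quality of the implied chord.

The figures 6/5 indicate a seventh chord in first inversion.
In first inversion the root lies a sixth above the bass: a sixth above A in D minor is F.
The chord tones are A, C, E, F, giving F major seventh.

F major seventh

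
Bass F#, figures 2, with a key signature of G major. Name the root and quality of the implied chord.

G major seventh

The figures 2 indicate a seventh chord in third inversion.
In third inversion the root lies a second above the bass: a second above F# in G major is G.
The chord tones are F#, G, B, D, giving G major seventh.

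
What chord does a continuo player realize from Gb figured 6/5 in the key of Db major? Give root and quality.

Eb minor seventh

The figures 6/5 indicate a seventh chord in first inversion.
In first inversion the root lies a sixth above the bass: a sixth above Gb in Db major is Eb.
The chord tones are Gb, Bb, Db, Eb, giving Eb minor seventh.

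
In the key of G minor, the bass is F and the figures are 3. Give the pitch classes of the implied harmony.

F, A, C

The written figures 3 are shorthand for 5/3: the 5 is implied.
A third above F in this key is A.
A fifth above F in this key is C.
Together with the bass F, this spells F major in root position.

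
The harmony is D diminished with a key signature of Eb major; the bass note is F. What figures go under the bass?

F is the third of D diminished, so the chord is in first inversion.
A triad in first inversion is figured 6/3, conventionally abbreviated 6.

6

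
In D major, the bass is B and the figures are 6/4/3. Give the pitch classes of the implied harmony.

B, D, E, G

A third above B in this key is D.
A fourth above B in this key is E.
A sixth above B in this key is G.
Together with the bass B, this spells E minor seventh in second inversion.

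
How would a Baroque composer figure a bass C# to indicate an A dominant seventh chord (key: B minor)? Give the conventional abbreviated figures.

C# is the third of A dominant seventh, so the chord is in first inversion.
A seventh chord in first inversion is figured 6/5/3, conventionally abbreviated 6/5.

6/5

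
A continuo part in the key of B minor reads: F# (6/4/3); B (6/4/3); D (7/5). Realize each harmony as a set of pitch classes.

F# (6/4/3): F#, A, B, D.
B (6/4/3): B, D, E, G.
D (7/5/3): D, F#, A, C#.

F#, A, B, D | B, D, E, G | D, F#, A, C#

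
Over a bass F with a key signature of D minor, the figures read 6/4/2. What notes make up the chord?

A second above F in this key is G.
A fourth above F in this key is Bb.
A sixth above F in this key is D.
Together with the bass F, this spells G minor seventh in third inversion.

F, G, Bb, D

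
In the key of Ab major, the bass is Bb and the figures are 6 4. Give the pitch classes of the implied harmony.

A fourth above Bb in this key is Eb.
A sixth above Bb in this key is G.
Together with the bass Bb, this spells Eb major in second inversion.

Bb, Eb, G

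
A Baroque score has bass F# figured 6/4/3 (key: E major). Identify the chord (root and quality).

B dominant seventh

The figures 6/4/3 indicate a seventh chord in second inversion.
In second inversion the root lies a fourth above the bass: a fourth above F# in E major is B.
The chord tones are F#, A, B, D#, giving B dominant seventh.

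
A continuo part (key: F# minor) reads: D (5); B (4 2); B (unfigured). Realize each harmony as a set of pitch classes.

D, F#, A | B, C#, E, G# | B, D, F#

D (5/3): D, F#, A.
B (6/4/2): B, C#, E, G#.
B (5/3): B, D, F#.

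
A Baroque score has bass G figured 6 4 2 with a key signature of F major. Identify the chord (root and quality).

The figures 6 4 2 indicate a seventh chord in third inversion.
In third inversion the root lies a second above the bass: a second above G in F major is A.
The chord tones are G, A, C, E, giving A minor seventh.

A minor seventh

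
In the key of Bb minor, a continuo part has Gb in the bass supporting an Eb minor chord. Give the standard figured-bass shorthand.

Gb is the third of Eb minor, so the chord is in first inversion.
A triad in first inversion is figured 6/3, conventionally abbreviated 6.

6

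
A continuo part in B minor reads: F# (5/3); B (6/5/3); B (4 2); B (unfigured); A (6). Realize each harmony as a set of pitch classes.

F# (5/3): F#, A, C#.
B (6/5/3): B, D, F#, G.
B (6/4/2): B, C#, E, G.
B (5/3): B, D, F#.
A (6/3): A, C#, F#.

F#, A, C# | B, D, F#, G | B, C#, E, G | B, D, F# | A, C#, F#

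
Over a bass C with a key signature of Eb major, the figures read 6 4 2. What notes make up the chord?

C, D, F, Ab

A second above C in this key is D.
A fourth above C in this key is F.
A sixth above C in this key is Ab.
Together with the bass C, this spells D half-diminished seventh in third inversion.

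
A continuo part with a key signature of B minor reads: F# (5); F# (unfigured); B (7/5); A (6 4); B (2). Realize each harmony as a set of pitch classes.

F# (5/3): F#, A, C#.
F# (5/3): F#, A, C#.
B (7/5/3): B, D, F#, A.
A (6/4): A, D, F#.
B (6/4/2): B, C#, E, G.

F#, A, C# | F#, A, C# | B, D, F#, A | A, D, F# | B, C#, E, G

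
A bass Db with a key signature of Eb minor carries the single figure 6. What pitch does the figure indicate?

Bb

Counting 5 letter steps above Db lands on B; in Eb minor, that letter is Bb.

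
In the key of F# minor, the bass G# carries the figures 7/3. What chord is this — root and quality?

G# half-diminished seventh

The figures 7/3 indicate a seventh chord in root position.
In root position the bass is the root, so the root is G#.
The chord tones are G#, B, D, F#, giving G# half-diminished seventh.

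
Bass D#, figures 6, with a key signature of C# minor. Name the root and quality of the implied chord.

B major

The figures 6 indicate a triad in first inversion.
In first inversion the root lies a sixth above the bass: a sixth above D# in C# minor is B.
The chord tones are D#, F#, B, giving B major.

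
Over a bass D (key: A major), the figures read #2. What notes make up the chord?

D, E#, G#, B

The written figures #2 are shorthand for 6/4/2: the 6/4 are implied.
A second above D in this key is E, raised to E# by the sharp.
A fourth above D in this key is G#.
A sixth above D in this key is B.
Together with the bass D, this spells E# diminished seventh in third inversion.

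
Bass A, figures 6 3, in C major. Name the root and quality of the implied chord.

The figures 6 3 indicate a triad in first inversion.
In first inversion the root lies a sixth above the bass: a sixth above A in C major is F.
The chord tones are A, C, F, giving F major.

F major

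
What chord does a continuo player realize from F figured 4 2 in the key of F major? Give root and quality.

The figures 4 2 indicate a seventh chord in third inversion.
In third inversion the root lies a second above the bass: a second above F in F major is G.
The chord tones are F, G, Bb, D, giving G minor seventh.

G minor seventh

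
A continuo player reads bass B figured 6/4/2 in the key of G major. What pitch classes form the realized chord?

A second above B in this key is C.
A fourth above B in this key is E.
A sixth above B in this key is G.
Together with the bass B, this spells C major seventh in third inversion.

B, C, E, G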